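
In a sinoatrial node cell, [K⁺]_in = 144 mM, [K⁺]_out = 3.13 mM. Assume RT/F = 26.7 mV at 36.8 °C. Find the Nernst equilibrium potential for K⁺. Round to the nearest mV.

E = (26.7/z) · ln([K⁺]_out/[K⁺]_in) with z = +1.
= (26.7/1) · ln(3.13/144) = 26.70 · ln(0.02174)
= 26.70 · (-3.8288) = -102.23 mV

-102 mV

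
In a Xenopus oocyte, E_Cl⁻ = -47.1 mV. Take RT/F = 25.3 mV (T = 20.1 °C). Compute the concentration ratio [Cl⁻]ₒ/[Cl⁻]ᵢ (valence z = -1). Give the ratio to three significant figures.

6.43

ln([out]/[in]) = E·z/(25.3) = -47.1 × -1 / 25.3 = 1.8617
[out]/[in] = e^(1.8617) = 6.434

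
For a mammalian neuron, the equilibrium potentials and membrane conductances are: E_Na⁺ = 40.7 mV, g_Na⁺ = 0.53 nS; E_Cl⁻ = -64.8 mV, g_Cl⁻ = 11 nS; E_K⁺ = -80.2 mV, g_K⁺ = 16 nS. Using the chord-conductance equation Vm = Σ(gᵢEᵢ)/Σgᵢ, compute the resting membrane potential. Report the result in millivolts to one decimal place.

Σ gᵢEᵢ = 0.53·(40.7) + 11·(-64.8) + 16·(-80.2) = -1974.43
Σ gᵢ = 0.53 + 11 + 16 = 27.53
Vm = -1974.43 / 27.53 = -71.72 mV

-71.7 mV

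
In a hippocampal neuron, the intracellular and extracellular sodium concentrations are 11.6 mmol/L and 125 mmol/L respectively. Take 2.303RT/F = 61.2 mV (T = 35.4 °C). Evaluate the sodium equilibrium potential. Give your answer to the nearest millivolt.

63 mV

E = (61.2/z) · log₁₀([Na⁺]_out/[Na⁺]_in) with z = +1.
= (61.2/1) · log₁₀(125/11.6) = 61.20 · log₁₀(10.78)
= 61.20 · (1.0325) = 63.19 mV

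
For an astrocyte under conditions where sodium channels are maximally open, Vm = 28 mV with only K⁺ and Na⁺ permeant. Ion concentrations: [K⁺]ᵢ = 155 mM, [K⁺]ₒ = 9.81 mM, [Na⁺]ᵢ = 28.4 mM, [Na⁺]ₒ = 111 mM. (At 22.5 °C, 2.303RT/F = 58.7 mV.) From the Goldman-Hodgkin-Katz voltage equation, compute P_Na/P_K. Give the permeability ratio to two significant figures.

18

Let α = P_Na/P_K. GHK: Vm = 58.7·log₁₀[(Kₒ + α·Naₒ)/(Kᵢ + α·Naᵢ)].
10^(Vm/58.7) = 10^(28.0/58.7) = 2.9992
So 2.9992·(Kᵢ + α·Naᵢ) = Kₒ + α·Naₒ → α = (2.9992·155.0 − 9.81) / (111.0 − 2.9992·28.4)
α = (464.9 − 9.81) / (111.0 − 85.18) = 455.1/25.82 = 17.62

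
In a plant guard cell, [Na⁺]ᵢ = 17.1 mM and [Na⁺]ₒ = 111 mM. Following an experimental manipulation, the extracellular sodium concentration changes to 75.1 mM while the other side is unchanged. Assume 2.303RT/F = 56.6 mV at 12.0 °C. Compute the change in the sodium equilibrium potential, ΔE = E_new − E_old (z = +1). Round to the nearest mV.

E_old = (56.6/1)·log₁₀(111/17.1) = 45.98 mV
E_new = (56.6/1)·log₁₀(75.1/17.1) = 36.37 mV
ΔE = 36.37 − (45.98) = -9.60 mV

-10 mV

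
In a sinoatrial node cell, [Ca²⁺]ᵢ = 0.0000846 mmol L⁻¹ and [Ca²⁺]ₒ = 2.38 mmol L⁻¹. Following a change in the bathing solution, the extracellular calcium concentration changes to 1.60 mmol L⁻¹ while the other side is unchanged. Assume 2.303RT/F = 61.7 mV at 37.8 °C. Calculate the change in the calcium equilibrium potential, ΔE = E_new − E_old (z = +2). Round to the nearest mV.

E_old = (61.7/2)·log₁₀(2.38/0.0000846) = 137.26 mV
E_new = (61.7/2)·log₁₀(1.60/0.0000846) = 131.94 mV
ΔE = 131.94 − (137.26) = -5.32 mV

-5 mV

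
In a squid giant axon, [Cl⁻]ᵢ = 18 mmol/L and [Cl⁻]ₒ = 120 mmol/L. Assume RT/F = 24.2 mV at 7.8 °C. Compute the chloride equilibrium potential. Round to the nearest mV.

E = (24.2/z) · ln([Cl⁻]_out/[Cl⁻]_in) with z = -1.
For an anion, dividing by z = -1 reverses the sign.
= (24.2/-1) · ln(120/18) = -24.20 · ln(6.667)
= -24.20 · (1.8971) = -45.91 mV

-46 mV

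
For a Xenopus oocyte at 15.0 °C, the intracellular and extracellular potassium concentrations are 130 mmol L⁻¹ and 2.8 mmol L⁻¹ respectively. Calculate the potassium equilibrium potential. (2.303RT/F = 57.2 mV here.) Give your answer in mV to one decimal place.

-95.3 mV

E = (57.2/z) · log₁₀([K⁺]_out/[K⁺]_in) with z = +1.
= (57.2/1) · log₁₀(2.8/130) = 57.20 · log₁₀(0.02154)
= 57.20 · (-1.6668) = -95.34 mV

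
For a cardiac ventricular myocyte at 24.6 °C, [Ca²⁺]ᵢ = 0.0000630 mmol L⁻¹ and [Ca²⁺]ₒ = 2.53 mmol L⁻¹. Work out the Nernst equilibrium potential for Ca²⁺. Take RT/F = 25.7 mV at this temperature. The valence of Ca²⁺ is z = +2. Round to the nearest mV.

136 mV

E = (25.7/z) · ln([Ca²⁺]_out/[Ca²⁺]_in) with z = +2.
= (25.7/2) · ln(2.53/0.0000630) = 12.85 · ln(4.016e+04)
= 12.85 · (10.6006) = 136.22 mV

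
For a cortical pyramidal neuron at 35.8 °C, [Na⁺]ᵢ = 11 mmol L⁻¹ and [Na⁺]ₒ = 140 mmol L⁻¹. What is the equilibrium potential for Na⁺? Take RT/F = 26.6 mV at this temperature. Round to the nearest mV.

E = (26.6/z) · ln([Na⁺]_out/[Na⁺]_in) with z = +1.
= (26.6/1) · ln(140/11) = 26.60 · ln(12.73)
= 26.60 · (2.5437) = 67.66 mV

68 mV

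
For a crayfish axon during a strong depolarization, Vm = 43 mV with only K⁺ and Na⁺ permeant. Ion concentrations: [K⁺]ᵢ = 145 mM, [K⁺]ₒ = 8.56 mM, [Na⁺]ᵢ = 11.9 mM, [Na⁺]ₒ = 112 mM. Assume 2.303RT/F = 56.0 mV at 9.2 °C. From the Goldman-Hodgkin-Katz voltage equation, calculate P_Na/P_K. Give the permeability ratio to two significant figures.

20

Let α = P_Na/P_K. GHK: Vm = 56.0·log₁₀[(Kₒ + α·Naₒ)/(Kᵢ + α·Naᵢ)].
10^(Vm/56.0) = 10^(43.0/56.0) = 5.8595
So 5.8595·(Kᵢ + α·Naᵢ) = Kₒ + α·Naₒ → α = (5.8595·145.0 − 8.56) / (112.0 − 5.8595·11.9)
α = (849.6 − 8.56) / (112.0 − 69.73) = 841.1/42.27 = 19.9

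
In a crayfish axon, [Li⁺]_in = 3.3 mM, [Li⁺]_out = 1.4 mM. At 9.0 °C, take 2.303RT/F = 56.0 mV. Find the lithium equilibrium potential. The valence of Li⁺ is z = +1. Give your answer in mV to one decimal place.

E = (56.0/z) · log₁₀([Li⁺]_out/[Li⁺]_in) with z = +1.
= (56.0/1) · log₁₀(1.4/3.3) = 56.00 · log₁₀(0.4242)
= 56.00 · (-0.3724) = -20.85 mV

-20.9 mV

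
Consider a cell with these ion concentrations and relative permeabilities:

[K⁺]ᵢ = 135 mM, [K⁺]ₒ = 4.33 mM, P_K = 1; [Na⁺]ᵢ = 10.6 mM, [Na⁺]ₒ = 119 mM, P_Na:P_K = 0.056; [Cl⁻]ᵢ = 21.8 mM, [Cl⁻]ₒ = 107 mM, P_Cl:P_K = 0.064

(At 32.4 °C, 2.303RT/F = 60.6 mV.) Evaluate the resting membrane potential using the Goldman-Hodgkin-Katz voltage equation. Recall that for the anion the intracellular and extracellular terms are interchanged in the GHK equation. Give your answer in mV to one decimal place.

-64.3 mV

Vm = 60.6 · log₁₀[(Σ P·[cation]ₒ + Σ P·[anion]ᵢ) / (Σ P·[cation]ᵢ + Σ P·[anion]ₒ)]
Numerator = 1×4.33 + 0.056×119 + 0.064×21.8 = 12.39
Denominator = 1×135 + 0.056×10.6 + 0.064×107 = 142.4
Vm = 60.6 · log₁₀(0.086977) = 60.6 × (-1.0606) = -64.27 mV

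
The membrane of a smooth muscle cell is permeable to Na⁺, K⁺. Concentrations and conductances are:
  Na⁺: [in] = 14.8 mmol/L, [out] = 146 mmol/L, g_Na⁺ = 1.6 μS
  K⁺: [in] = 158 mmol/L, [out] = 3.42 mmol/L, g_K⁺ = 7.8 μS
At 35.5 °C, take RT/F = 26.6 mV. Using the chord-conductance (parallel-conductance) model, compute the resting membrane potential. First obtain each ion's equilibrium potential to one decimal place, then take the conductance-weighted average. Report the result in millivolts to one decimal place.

-74.3 mV

E_Na⁺ = (26.6/1)·ln(146/14.8) = 60.9 mV
E_K⁺ = (26.6/1)·ln(3.42/158) = -102.0 mV
Vm = (Σ gᵢEᵢ)/(Σ gᵢ) = (1.6·60.9 + 7.8·-102.0) / (1.6 + 7.8)
= -698.16 / 9.4 = -74.27 mV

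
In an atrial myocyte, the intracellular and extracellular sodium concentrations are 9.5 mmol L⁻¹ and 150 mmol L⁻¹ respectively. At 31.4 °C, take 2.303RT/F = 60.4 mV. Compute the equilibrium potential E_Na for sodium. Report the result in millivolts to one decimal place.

E = (60.4/z) · log₁₀([Na⁺]_out/[Na⁺]_in) with z = +1.
= (60.4/1) · log₁₀(150/9.5) = 60.40 · log₁₀(15.79)
= 60.40 · (1.1984) = 72.38 mV

72.4 mV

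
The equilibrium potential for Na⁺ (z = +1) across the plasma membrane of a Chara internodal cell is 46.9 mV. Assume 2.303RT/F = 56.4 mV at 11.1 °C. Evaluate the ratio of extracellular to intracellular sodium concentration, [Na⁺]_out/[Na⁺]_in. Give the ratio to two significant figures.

log₁₀([out]/[in]) = E·z/(56.4) = 46.9 × 1 / 56.4 = 0.8316
[out]/[in] = 10^(0.8316) = 6.785

6.8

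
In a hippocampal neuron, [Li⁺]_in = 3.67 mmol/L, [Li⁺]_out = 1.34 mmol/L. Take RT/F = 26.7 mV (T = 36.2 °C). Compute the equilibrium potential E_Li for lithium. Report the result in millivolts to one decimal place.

-26.9 mV

E = (26.7/z) · ln([Li⁺]_out/[Li⁺]_in) with z = +1.
= (26.7/1) · ln(1.34/3.67) = 26.70 · ln(0.3651)
= 26.70 · (-1.0075) = -26.90 mV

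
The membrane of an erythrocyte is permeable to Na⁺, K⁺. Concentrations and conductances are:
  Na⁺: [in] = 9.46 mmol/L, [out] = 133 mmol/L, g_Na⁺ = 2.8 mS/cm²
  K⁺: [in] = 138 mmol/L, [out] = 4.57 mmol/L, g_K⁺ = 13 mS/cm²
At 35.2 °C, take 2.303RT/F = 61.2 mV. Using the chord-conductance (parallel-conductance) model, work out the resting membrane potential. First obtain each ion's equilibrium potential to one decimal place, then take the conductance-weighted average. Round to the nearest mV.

-62 mV

E_Na⁺ = (61.2/1)·log₁₀(133/9.46) = 70.3 mV
E_K⁺ = (61.2/1)·log₁₀(4.57/138) = -90.6 mV
Vm = (Σ gᵢEᵢ)/(Σ gᵢ) = (2.8·70.3 + 13·-90.6) / (2.8 + 13)
= -980.96 / 15.8 = -62.09 mV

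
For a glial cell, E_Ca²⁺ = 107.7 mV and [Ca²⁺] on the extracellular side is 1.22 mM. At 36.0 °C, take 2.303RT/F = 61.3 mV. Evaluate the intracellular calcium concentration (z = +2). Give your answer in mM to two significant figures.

Nernst: E = (61.3/2) · log₁₀([out]/[in]), so log₁₀([out]/[in]) = 107.7 × 2 / 61.3 = 3.5139.
[out]/[in] = 10^(3.5139) = 3265.
[in] = 1.22 / 3265 = 0.0003737 mM.

0.00037 mM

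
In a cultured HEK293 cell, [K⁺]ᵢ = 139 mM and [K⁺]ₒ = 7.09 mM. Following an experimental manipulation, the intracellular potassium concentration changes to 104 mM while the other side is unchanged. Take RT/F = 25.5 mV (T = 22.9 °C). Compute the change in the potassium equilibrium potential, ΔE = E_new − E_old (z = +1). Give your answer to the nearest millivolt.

E_old = (25.5/1)·ln(7.09/139) = -75.88 mV
E_new = (25.5/1)·ln(7.09/104) = -68.49 mV
ΔE = -68.49 − (-75.88) = 7.40 mV

7 mV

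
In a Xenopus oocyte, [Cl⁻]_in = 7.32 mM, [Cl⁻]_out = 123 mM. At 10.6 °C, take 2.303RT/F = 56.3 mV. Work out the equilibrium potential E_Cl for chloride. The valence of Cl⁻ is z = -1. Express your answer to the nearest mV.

-69 mV

E = (56.3/z) · log₁₀([Cl⁻]_out/[Cl⁻]_in) with z = -1.
For an anion, dividing by z = -1 reverses the sign.
= (56.3/-1) · log₁₀(123/7.32) = -56.30 · log₁₀(16.8)
= -56.30 · (1.2254) = -68.99 mV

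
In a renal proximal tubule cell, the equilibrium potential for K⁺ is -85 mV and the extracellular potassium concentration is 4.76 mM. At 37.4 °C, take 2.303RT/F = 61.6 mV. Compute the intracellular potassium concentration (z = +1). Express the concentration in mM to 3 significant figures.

Nernst: E = (61.6/1) · log₁₀([out]/[in]), so log₁₀([out]/[in]) = -85.0 × 1 / 61.6 = -1.3799.
[out]/[in] = 10^(-1.3799) = 0.0417.
[in] = 4.76 / 0.0417 = 114.2 mM.

114 mM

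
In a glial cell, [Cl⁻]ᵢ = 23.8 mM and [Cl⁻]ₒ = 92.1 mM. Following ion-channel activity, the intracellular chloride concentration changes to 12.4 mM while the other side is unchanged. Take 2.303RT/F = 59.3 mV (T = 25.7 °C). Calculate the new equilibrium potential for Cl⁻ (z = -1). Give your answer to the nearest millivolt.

-52 mV

After the shift: [Cl⁻]_out = 92.1, [Cl⁻]_in = 12.4 mM.
E_new = (59.3/-1)·log₁₀(92.1/12.4) = -59.30 · (0.8708) = -51.64 mV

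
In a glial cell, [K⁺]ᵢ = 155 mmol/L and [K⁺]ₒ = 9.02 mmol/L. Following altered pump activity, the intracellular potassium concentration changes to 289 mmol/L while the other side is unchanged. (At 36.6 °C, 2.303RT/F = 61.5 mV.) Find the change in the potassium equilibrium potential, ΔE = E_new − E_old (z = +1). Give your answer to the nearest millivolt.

-17 mV

E_old = (61.5/1)·log₁₀(9.02/155) = -75.96 mV
E_new = (61.5/1)·log₁₀(9.02/289) = -92.60 mV
ΔE = -92.60 − (-75.96) = -16.64 mV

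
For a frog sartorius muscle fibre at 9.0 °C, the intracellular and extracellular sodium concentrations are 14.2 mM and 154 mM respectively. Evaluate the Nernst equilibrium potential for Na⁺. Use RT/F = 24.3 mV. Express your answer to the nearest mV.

58 mV

E = (24.3/z) · ln([Na⁺]_out/[Na⁺]_in) with z = +1.
= (24.3/1) · ln(154/14.2) = 24.30 · ln(10.85)
= 24.30 · (2.3837) = 57.92 mV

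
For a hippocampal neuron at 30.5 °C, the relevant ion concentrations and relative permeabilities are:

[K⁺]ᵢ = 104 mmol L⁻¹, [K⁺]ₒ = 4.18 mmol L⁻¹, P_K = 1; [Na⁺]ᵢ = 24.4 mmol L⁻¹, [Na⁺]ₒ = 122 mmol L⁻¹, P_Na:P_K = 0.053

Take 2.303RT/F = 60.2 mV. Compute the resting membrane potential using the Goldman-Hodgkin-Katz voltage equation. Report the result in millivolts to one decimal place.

Vm = 60.2 · log₁₀[(Σ P·[cation]ₒ + Σ P·[anion]ᵢ) / (Σ P·[cation]ᵢ + Σ P·[anion]ₒ)]
Numerator = 1×4.18 + 0.053×122 = 10.65
Denominator = 1×104 + 0.053×24.4 = 105.3
Vm = 60.2 · log₁₀(0.10111) = 60.2 × (-0.9952) = -59.91 mV

-59.9 mV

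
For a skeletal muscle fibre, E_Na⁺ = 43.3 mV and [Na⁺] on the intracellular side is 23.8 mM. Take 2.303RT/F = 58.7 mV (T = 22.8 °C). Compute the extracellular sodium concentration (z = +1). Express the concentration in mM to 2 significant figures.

Nernst: E = (58.7/1) · log₁₀([out]/[in]), so log₁₀([out]/[in]) = 43.3 × 1 / 58.7 = 0.7376.
[out]/[in] = 10^(0.7376) = 5.466.
[out] = 5.466 × 23.8 = 130.1 mM.

130 mM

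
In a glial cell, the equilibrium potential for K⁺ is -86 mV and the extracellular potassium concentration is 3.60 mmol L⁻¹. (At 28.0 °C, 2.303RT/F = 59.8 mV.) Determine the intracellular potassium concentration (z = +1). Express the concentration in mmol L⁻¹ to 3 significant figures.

98.7 mmol L⁻¹

Nernst: E = (59.8/1) · log₁₀([out]/[in]), so log₁₀([out]/[in]) = -86.0 × 1 / 59.8 = -1.4381.
[out]/[in] = 10^(-1.4381) = 0.03646.
[in] = 3.60 / 0.03646 = 98.73 mmol L⁻¹.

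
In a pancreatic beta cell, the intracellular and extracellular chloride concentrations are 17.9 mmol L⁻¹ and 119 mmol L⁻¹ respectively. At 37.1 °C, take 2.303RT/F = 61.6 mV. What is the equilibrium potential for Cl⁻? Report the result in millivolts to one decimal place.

E = (61.6/z) · log₁₀([Cl⁻]_out/[Cl⁻]_in) with z = -1.
For an anion, dividing by z = -1 reverses the sign.
= (61.6/-1) · log₁₀(119/17.9) = -61.60 · log₁₀(6.648)
= -61.60 · (0.8227) = -50.68 mV

-50.7 mV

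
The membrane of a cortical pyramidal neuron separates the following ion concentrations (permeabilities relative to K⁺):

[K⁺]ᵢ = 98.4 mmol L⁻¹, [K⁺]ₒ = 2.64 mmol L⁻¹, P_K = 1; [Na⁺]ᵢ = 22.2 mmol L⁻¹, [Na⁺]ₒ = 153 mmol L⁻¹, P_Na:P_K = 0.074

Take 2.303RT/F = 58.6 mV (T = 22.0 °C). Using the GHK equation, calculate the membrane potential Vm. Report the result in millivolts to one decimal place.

-50.1 mV

Vm = 58.6 · log₁₀[(Σ P·[cation]ₒ + Σ P·[anion]ᵢ) / (Σ P·[cation]ᵢ + Σ P·[anion]ₒ)]
Numerator = 1×2.64 + 0.074×153 = 13.96
Denominator = 1×98.4 + 0.074×22.2 = 100
Vm = 58.6 · log₁₀(0.13956) = 58.6 × (-0.8552) = -50.12 mV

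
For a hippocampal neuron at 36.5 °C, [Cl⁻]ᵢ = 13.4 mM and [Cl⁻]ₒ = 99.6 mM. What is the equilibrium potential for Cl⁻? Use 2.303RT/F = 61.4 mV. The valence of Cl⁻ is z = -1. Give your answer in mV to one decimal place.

E = (61.4/z) · log₁₀([Cl⁻]_out/[Cl⁻]_in) with z = -1.
For an anion, dividing by z = -1 reverses the sign.
= (61.4/-1) · log₁₀(99.6/13.4) = -61.40 · log₁₀(7.433)
= -61.40 · (0.8712) = -53.49 mV

-53.5 mV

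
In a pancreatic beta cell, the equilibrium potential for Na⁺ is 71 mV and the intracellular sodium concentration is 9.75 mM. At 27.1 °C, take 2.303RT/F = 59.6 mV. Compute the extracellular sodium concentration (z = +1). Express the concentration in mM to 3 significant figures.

Nernst: E = (59.6/1) · log₁₀([out]/[in]), so log₁₀([out]/[in]) = 71.0 × 1 / 59.6 = 1.1913.
[out]/[in] = 10^(1.1913) = 15.53.
[out] = 15.53 × 9.75 = 151.5 mM.

151 mM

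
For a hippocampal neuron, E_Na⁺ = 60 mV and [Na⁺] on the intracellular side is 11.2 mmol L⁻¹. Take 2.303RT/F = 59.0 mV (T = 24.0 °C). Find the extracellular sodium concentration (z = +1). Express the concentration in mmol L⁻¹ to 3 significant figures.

Nernst: E = (59.0/1) · log₁₀([out]/[in]), so log₁₀([out]/[in]) = 60.0 × 1 / 59.0 = 1.0169.
[out]/[in] = 10^(1.0169) = 10.4.
[out] = 10.4 × 11.2 = 116.5 mmol L⁻¹.

116 mmol L⁻¹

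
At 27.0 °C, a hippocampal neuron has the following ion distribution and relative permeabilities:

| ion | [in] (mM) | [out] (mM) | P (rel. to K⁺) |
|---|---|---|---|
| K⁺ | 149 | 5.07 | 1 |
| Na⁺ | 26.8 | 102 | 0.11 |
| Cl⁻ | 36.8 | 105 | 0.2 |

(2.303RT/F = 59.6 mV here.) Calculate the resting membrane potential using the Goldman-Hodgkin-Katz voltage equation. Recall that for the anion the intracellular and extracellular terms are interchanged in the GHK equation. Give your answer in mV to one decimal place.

Vm = 59.6 · log₁₀[(Σ P·[cation]ₒ + Σ P·[anion]ᵢ) / (Σ P·[cation]ᵢ + Σ P·[anion]ₒ)]
Numerator = 1×5.07 + 0.11×102 + 0.2×36.8 = 23.65
Denominator = 1×149 + 0.11×26.8 + 0.2×105 = 172.9
Vm = 59.6 · log₁₀(0.13675) = 59.6 × (-0.8641) = -51.50 mV

-51.5 mV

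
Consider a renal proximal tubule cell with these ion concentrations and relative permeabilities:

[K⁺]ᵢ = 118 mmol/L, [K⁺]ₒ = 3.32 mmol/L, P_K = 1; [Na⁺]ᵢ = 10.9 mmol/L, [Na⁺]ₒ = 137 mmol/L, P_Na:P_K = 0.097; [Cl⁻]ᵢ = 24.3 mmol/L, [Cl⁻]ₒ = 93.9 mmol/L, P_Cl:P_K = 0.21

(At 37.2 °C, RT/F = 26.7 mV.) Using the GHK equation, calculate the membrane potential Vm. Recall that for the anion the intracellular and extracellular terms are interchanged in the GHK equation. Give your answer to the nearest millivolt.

-50 mV

Vm = 26.7 · ln[(Σ P·[cation]ₒ + Σ P·[anion]ᵢ) / (Σ P·[cation]ᵢ + Σ P·[anion]ₒ)]
Numerator = 1×3.32 + 0.097×137 + 0.21×24.3 = 21.71
Denominator = 1×118 + 0.097×10.9 + 0.21×93.9 = 138.8
Vm = 26.7 · ln(0.15645) = 26.7 × (-1.8550) = -49.53 mV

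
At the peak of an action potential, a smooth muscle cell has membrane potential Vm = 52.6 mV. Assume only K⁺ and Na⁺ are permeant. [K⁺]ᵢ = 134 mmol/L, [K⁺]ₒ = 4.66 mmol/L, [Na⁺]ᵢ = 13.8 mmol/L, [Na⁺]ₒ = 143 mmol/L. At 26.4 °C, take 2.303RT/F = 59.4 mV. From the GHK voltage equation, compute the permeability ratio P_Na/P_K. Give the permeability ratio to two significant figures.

28

Let α = P_Na/P_K. GHK: Vm = 59.4·log₁₀[(Kₒ + α·Naₒ)/(Kᵢ + α·Naᵢ)].
10^(Vm/59.4) = 10^(52.6/59.4) = 7.6828
So 7.6828·(Kᵢ + α·Naᵢ) = Kₒ + α·Naₒ → α = (7.6828·134.0 − 4.66) / (143.0 − 7.6828·13.8)
α = (1030 − 4.66) / (143.0 − 106) = 1025/36.98 = 27.72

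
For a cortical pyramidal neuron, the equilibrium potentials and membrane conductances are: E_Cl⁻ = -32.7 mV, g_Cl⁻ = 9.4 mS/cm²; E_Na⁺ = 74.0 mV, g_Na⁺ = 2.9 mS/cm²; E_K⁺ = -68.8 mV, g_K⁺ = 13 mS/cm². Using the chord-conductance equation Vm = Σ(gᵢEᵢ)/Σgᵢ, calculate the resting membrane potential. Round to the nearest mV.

Σ gᵢEᵢ = 9.4·(-32.7) + 2.9·(74.0) + 13·(-68.8) = -987.18
Σ gᵢ = 9.4 + 2.9 + 13 = 25.3
Vm = -987.18 / 25.3 = -39.02 mV

-39 mV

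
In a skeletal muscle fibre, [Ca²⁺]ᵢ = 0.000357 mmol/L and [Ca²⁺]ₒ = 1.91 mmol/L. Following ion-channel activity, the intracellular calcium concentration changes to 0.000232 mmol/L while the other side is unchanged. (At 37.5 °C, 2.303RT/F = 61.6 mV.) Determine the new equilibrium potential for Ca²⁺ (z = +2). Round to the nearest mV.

121 mV

After the shift: [Ca²⁺]_out = 1.91, [Ca²⁺]_in = 0.000232 mmol/L.
E_new = (61.6/2)·log₁₀(1.91/0.000232) = 30.80 · (3.9155) = 120.60 mV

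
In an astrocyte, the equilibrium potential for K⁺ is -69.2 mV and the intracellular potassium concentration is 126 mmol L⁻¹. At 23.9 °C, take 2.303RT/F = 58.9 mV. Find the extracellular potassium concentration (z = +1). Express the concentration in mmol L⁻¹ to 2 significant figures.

8.4 mmol L⁻¹

Nernst: E = (58.9/1) · log₁₀([out]/[in]), so log₁₀([out]/[in]) = -69.2 × 1 / 58.9 = -1.1749.
[out]/[in] = 10^(-1.1749) = 0.06685.
[out] = 0.06685 × 126 = 8.424 mmol L⁻¹.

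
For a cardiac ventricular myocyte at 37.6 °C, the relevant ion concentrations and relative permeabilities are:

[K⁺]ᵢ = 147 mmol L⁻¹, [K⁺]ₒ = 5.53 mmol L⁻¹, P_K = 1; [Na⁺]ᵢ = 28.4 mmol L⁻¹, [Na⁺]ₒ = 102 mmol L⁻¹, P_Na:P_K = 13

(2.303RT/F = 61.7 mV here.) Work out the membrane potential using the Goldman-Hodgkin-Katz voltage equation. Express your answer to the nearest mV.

25 mV

Vm = 61.7 · log₁₀[(Σ P·[cation]ₒ + Σ P·[anion]ᵢ) / (Σ P·[cation]ᵢ + Σ P·[anion]ₒ)]
Numerator = 1×5.53 + 13×102 = 1332
Denominator = 1×147 + 13×28.4 = 516.2
Vm = 61.7 · log₁₀(2.5795) = 61.7 × (0.4115) = 25.39 mV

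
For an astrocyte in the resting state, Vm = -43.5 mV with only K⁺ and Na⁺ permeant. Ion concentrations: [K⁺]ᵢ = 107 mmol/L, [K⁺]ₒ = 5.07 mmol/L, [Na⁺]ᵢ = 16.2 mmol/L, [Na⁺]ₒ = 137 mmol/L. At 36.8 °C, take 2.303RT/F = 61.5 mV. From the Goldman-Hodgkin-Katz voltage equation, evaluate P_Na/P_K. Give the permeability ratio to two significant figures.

0.12

Let α = P_Na/P_K. GHK: Vm = 61.5·log₁₀[(Kₒ + α·Naₒ)/(Kᵢ + α·Naᵢ)].
10^(Vm/61.5) = 10^(-43.5/61.5) = 0.19619
So 0.19619·(Kᵢ + α·Naᵢ) = Kₒ + α·Naₒ → α = (0.19619·107.0 − 5.07) / (137.0 − 0.19619·16.2)
α = (20.99 − 5.07) / (137.0 − 3.178) = 15.92/133.8 = 0.119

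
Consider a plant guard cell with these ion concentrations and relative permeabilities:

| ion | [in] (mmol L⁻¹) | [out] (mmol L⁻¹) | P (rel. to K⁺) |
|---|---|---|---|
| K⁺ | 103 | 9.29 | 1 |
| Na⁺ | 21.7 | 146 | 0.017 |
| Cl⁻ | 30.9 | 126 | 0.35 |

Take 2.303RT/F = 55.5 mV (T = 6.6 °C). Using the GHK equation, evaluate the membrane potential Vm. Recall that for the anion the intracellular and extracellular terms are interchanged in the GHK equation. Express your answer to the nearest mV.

Vm = 55.5 · log₁₀[(Σ P·[cation]ₒ + Σ P·[anion]ᵢ) / (Σ P·[cation]ᵢ + Σ P·[anion]ₒ)]
Numerator = 1×9.29 + 0.017×146 + 0.35×30.9 = 22.59
Denominator = 1×103 + 0.017×21.7 + 0.35×126 = 147.5
Vm = 55.5 · log₁₀(0.15316) = 55.5 × (-0.8148) = -45.22 mV

-45 mV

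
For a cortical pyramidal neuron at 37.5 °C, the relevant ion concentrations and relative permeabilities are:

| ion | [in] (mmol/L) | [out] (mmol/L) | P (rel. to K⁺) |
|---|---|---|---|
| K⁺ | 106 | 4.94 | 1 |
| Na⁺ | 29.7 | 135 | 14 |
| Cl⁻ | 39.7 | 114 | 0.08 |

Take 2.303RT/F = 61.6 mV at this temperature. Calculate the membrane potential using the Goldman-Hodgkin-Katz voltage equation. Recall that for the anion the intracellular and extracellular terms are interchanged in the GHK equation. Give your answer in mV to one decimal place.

34.1 mV

Vm = 61.6 · log₁₀[(Σ P·[cation]ₒ + Σ P·[anion]ᵢ) / (Σ P·[cation]ᵢ + Σ P·[anion]ₒ)]
Numerator = 1×4.94 + 14×135 + 0.08×39.7 = 1898
Denominator = 1×106 + 14×29.7 + 0.08×114 = 530.9
Vm = 61.6 · log₁₀(3.5751) = 61.6 × (0.5533) = 34.08 mV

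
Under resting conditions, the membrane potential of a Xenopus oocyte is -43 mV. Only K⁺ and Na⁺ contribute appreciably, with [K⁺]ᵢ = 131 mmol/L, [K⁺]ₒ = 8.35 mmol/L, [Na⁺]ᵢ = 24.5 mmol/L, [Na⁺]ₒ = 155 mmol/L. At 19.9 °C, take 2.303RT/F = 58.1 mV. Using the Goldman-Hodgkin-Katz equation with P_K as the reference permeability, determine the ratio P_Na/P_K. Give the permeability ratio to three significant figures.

0.103

Let α = P_Na/P_K. GHK: Vm = 58.1·log₁₀[(Kₒ + α·Naₒ)/(Kᵢ + α·Naᵢ)].
10^(Vm/58.1) = 10^(-43.0/58.1) = 0.18193
So 0.18193·(Kᵢ + α·Naᵢ) = Kₒ + α·Naₒ → α = (0.18193·131.0 − 8.35) / (155.0 − 0.18193·24.5)
α = (23.83 − 8.35) / (155.0 − 4.457) = 15.48/150.5 = 0.1028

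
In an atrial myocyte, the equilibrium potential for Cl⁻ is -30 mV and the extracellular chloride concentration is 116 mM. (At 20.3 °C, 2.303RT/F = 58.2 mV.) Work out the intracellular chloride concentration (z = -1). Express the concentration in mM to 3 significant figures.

35.4 mM

Nernst: E = (58.2/-1) · log₁₀([out]/[in]), so log₁₀([out]/[in]) = -30.0 × -1 / 58.2 = 0.5155.
[out]/[in] = 10^(0.5155) = 3.277.
[in] = 116 / 3.277 = 35.4 mM.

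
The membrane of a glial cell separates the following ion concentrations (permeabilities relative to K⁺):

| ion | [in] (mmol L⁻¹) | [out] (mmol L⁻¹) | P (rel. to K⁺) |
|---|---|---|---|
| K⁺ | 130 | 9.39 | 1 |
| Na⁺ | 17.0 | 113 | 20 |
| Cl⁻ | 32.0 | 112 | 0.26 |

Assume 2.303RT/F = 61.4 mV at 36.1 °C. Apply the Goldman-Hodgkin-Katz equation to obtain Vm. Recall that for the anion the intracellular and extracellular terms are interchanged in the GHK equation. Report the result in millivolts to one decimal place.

40.5 mV

Vm = 61.4 · log₁₀[(Σ P·[cation]ₒ + Σ P·[anion]ᵢ) / (Σ P·[cation]ᵢ + Σ P·[anion]ₒ)]
Numerator = 1×9.39 + 20×113 + 0.26×32.0 = 2278
Denominator = 1×130 + 20×17.0 + 0.26×112 = 499.1
Vm = 61.4 · log₁₀(4.5635) = 61.4 × (0.6593) = 40.48 mV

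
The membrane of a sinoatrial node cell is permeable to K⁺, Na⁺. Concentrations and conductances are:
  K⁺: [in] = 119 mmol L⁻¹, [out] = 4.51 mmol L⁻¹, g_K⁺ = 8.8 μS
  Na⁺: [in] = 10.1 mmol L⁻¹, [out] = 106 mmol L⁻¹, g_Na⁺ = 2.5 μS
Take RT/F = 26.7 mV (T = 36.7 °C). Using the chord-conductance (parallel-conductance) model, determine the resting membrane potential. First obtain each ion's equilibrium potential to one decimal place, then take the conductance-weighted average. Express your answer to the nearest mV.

E_K⁺ = (26.7/1)·ln(4.51/119) = -87.4 mV
E_Na⁺ = (26.7/1)·ln(106/10.1) = 62.8 mV
Vm = (Σ gᵢEᵢ)/(Σ gᵢ) = (8.8·-87.4 + 2.5·62.8) / (8.8 + 2.5)
= -612.12 / 11.3 = -54.17 mV

-54 mV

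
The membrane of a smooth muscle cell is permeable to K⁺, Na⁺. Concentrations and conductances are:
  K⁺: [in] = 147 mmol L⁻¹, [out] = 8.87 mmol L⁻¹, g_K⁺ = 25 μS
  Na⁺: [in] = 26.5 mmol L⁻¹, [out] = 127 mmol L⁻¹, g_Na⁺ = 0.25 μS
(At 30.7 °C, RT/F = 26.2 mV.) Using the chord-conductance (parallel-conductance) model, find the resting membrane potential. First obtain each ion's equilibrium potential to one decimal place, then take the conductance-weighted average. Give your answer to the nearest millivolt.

-72 mV

E_K⁺ = (26.2/1)·ln(8.87/147) = -73.6 mV
E_Na⁺ = (26.2/1)·ln(127/26.5) = 41.1 mV
Vm = (Σ gᵢEᵢ)/(Σ gᵢ) = (25·-73.6 + 0.25·41.1) / (25 + 0.25)
= -1829.72 / 25.25 = -72.46 mV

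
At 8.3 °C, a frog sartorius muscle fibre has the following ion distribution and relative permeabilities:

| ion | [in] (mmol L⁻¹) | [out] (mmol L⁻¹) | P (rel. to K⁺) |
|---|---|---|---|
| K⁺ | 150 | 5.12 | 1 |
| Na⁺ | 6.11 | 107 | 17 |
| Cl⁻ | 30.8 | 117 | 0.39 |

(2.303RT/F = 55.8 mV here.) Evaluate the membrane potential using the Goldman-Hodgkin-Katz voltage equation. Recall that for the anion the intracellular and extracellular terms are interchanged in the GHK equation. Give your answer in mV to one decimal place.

43.9 mV

Vm = 55.8 · log₁₀[(Σ P·[cation]ₒ + Σ P·[anion]ᵢ) / (Σ P·[cation]ᵢ + Σ P·[anion]ₒ)]
Numerator = 1×5.12 + 17×107 + 0.39×30.8 = 1836
Denominator = 1×150 + 17×6.11 + 0.39×117 = 299.5
Vm = 55.8 · log₁₀(6.1307) = 55.8 × (0.7875) = 43.94 mV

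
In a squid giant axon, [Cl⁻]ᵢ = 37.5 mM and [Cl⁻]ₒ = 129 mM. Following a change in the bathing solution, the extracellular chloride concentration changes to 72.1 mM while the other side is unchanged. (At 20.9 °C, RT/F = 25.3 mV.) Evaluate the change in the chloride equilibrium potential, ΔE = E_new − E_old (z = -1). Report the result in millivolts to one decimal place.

E_old = (25.3/-1)·ln(129/37.5) = -31.26 mV
E_new = (25.3/-1)·ln(72.1/37.5) = -16.54 mV
ΔE = -16.54 − (-31.26) = 14.72 mV

14.7 mV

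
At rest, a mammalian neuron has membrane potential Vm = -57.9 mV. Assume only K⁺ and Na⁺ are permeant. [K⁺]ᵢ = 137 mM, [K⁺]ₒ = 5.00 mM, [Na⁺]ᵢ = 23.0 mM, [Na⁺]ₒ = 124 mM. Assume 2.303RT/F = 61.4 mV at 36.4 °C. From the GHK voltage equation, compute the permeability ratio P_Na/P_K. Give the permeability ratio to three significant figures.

0.0875

Let α = P_Na/P_K. GHK: Vm = 61.4·log₁₀[(Kₒ + α·Naₒ)/(Kᵢ + α·Naᵢ)].
10^(Vm/61.4) = 10^(-57.9/61.4) = 0.11403
So 0.11403·(Kᵢ + α·Naᵢ) = Kₒ + α·Naₒ → α = (0.11403·137.0 − 5.0) / (124.0 − 0.11403·23.0)
α = (15.62 − 5.0) / (124.0 − 2.623) = 10.62/121.4 = 0.08751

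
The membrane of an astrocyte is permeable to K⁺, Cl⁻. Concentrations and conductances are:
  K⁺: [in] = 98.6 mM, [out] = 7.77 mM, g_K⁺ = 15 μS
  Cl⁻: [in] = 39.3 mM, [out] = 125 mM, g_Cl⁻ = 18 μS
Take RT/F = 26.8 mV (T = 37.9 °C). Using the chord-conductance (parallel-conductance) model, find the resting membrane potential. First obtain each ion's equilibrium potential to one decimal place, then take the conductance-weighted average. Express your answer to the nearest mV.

-48 mV

E_K⁺ = (26.8/1)·ln(7.77/98.6) = -68.1 mV
E_Cl⁻ = (26.8/-1)·ln(125/39.3) = -31.0 mV
Vm = (Σ gᵢEᵢ)/(Σ gᵢ) = (15·-68.1 + 18·-31.0) / (15 + 18)
= -1579.50 / 33 = -47.86 mV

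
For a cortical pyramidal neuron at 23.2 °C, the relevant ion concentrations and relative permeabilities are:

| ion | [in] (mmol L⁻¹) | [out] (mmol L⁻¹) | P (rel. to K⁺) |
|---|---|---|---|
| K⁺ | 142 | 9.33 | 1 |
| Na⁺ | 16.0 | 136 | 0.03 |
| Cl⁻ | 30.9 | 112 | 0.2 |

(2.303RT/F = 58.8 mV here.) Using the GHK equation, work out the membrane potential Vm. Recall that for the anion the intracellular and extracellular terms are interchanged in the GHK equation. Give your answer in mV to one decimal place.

Vm = 58.8 · log₁₀[(Σ P·[cation]ₒ + Σ P·[anion]ᵢ) / (Σ P·[cation]ᵢ + Σ P·[anion]ₒ)]
Numerator = 1×9.33 + 0.03×136 + 0.2×30.9 = 19.59
Denominator = 1×142 + 0.03×16.0 + 0.2×112 = 164.9
Vm = 58.8 · log₁₀(0.11881) = 58.8 × (-0.9251) = -54.40 mV

-54.4 mV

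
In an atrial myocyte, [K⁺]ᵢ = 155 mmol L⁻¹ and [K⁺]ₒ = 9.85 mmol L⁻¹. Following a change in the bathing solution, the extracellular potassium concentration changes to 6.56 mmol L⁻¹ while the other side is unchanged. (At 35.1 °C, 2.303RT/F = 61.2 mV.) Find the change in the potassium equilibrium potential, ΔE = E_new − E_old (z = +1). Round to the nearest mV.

-11 mV

E_old = (61.2/1)·log₁₀(9.85/155) = -73.25 mV
E_new = (61.2/1)·log₁₀(6.56/155) = -84.05 mV
ΔE = -84.05 − (-73.25) = -10.80 mV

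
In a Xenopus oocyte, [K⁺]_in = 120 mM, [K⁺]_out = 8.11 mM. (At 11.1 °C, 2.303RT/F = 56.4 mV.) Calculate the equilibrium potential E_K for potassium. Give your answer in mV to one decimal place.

E = (56.4/z) · log₁₀([K⁺]_out/[K⁺]_in) with z = +1.
= (56.4/1) · log₁₀(8.11/120) = 56.40 · log₁₀(0.06758)
= 56.40 · (-1.1702) = -66.00 mV

-66.0 mV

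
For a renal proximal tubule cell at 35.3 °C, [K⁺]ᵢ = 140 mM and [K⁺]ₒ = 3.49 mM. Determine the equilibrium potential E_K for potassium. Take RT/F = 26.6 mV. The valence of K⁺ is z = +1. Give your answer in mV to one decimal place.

-98.2 mV

E = (26.6/z) · ln([K⁺]_out/[K⁺]_in) with z = +1.
= (26.6/1) · ln(3.49/140) = 26.60 · ln(0.02493)
= 26.60 · (-3.6917) = -98.20 mV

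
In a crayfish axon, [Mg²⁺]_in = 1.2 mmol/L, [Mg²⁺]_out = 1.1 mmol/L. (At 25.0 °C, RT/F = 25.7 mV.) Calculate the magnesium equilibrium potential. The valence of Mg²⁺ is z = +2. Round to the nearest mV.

E = (25.7/z) · ln([Mg²⁺]_out/[Mg²⁺]_in) with z = +2.
= (25.7/2) · ln(1.1/1.2) = 12.85 · ln(0.9167)
= 12.85 · (-0.0870) = -1.12 mV

-1 mV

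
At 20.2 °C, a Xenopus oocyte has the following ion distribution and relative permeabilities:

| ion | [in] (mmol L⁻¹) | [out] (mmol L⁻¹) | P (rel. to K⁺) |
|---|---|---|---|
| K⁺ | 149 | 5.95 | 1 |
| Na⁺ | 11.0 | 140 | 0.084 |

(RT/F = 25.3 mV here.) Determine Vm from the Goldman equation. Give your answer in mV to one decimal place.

-54.0 mV

Vm = 25.3 · ln[(Σ P·[cation]ₒ + Σ P·[anion]ᵢ) / (Σ P·[cation]ᵢ + Σ P·[anion]ₒ)]
Numerator = 1×5.95 + 0.084×140 = 17.71
Denominator = 1×149 + 0.084×11.0 = 149.9
Vm = 25.3 · ln(0.11813) = 25.3 × (-2.1360) = -54.04 mV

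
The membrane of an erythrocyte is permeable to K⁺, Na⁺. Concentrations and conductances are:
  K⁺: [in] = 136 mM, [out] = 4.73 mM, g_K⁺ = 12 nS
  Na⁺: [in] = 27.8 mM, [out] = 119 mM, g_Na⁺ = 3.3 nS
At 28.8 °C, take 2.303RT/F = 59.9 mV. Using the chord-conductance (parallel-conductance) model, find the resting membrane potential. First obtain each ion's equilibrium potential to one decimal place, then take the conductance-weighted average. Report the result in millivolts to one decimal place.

E_K⁺ = (59.9/1)·log₁₀(4.73/136) = -87.4 mV
E_Na⁺ = (59.9/1)·log₁₀(119/27.8) = 37.8 mV
Vm = (Σ gᵢEᵢ)/(Σ gᵢ) = (12·-87.4 + 3.3·37.8) / (12 + 3.3)
= -924.06 / 15.3 = -60.40 mV

-60.4 mV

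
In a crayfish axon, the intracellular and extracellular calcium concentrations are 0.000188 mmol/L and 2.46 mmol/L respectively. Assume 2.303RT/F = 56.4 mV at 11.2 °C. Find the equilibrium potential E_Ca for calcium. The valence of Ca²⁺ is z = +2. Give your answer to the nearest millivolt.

E = (56.4/z) · log₁₀([Ca²⁺]_out/[Ca²⁺]_in) with z = +2.
= (56.4/2) · log₁₀(2.46/0.000188) = 28.20 · log₁₀(1.309e+04)
= 28.20 · (4.1168) = 116.09 mV

116 mV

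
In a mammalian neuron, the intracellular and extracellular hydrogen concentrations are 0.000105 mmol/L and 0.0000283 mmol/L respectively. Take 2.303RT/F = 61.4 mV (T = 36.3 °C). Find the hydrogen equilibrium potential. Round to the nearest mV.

E = (61.4/z) · log₁₀([H⁺]_out/[H⁺]_in) with z = +1.
= (61.4/1) · log₁₀(0.0000283/0.000105) = 61.40 · log₁₀(0.2695)
= 61.40 · (-0.5694) = -34.96 mV

-35 mV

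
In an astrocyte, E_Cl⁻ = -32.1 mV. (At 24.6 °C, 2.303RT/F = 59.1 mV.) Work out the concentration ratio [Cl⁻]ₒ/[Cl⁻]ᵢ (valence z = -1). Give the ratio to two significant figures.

log₁₀([out]/[in]) = E·z/(59.1) = -32.1 × -1 / 59.1 = 0.5431
[out]/[in] = 10^(0.5431) = 3.493

3.5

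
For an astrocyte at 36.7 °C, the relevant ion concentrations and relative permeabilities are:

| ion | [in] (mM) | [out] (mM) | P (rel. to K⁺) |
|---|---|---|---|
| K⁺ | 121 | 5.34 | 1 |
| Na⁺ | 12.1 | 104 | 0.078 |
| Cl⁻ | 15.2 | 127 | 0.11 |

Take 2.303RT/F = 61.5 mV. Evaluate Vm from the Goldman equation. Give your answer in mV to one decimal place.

Vm = 61.5 · log₁₀[(Σ P·[cation]ₒ + Σ P·[anion]ᵢ) / (Σ P·[cation]ᵢ + Σ P·[anion]ₒ)]
Numerator = 1×5.34 + 0.078×104 + 0.11×15.2 = 15.12
Denominator = 1×121 + 0.078×12.1 + 0.11×127 = 135.9
Vm = 61.5 · log₁₀(0.11128) = 61.5 × (-0.9536) = -58.65 mV

-58.6 mV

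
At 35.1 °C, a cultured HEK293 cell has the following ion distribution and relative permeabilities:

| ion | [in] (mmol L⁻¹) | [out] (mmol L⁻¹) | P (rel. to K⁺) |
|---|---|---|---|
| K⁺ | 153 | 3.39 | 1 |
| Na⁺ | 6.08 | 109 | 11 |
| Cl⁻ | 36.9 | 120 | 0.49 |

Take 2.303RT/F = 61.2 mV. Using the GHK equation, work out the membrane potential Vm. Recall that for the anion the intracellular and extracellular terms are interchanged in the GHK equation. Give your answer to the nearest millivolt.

Vm = 61.2 · log₁₀[(Σ P·[cation]ₒ + Σ P·[anion]ᵢ) / (Σ P·[cation]ᵢ + Σ P·[anion]ₒ)]
Numerator = 1×3.39 + 11×109 + 0.49×36.9 = 1220
Denominator = 1×153 + 11×6.08 + 0.49×120 = 278.7
Vm = 61.2 · log₁₀(4.3795) = 61.2 × (0.6414) = 39.26 mV

39 mV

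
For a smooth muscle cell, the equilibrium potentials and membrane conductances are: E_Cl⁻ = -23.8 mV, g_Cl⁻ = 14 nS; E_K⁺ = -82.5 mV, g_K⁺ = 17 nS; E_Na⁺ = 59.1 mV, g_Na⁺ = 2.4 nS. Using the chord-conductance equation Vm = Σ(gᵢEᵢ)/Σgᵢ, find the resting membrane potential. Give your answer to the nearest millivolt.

-48 mV

Σ gᵢEᵢ = 14·(-23.8) + 17·(-82.5) + 2.4·(59.1) = -1593.86
Σ gᵢ = 14 + 17 + 2.4 = 33.4
Vm = -1593.86 / 33.4 = -47.72 mV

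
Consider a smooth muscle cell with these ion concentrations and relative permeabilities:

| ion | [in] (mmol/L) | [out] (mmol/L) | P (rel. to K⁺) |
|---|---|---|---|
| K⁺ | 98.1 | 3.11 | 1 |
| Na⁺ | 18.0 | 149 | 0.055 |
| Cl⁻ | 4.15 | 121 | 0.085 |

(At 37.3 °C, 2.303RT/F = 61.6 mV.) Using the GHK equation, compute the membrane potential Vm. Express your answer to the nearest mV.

Vm = 61.6 · log₁₀[(Σ P·[cation]ₒ + Σ P·[anion]ᵢ) / (Σ P·[cation]ᵢ + Σ P·[anion]ₒ)]
Numerator = 1×3.11 + 0.055×149 + 0.085×4.15 = 11.66
Denominator = 1×98.1 + 0.055×18.0 + 0.085×121 = 109.4
Vm = 61.6 · log₁₀(0.10659) = 61.6 × (-0.9723) = -59.89 mV

-60 mV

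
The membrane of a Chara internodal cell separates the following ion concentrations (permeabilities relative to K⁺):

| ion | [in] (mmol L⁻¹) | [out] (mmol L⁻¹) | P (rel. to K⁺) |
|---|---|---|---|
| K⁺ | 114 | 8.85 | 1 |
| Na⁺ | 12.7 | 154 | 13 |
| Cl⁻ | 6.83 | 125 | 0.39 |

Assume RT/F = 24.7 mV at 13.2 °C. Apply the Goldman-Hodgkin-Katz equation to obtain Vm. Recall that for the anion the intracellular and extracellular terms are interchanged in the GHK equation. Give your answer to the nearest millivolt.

Vm = 24.7 · ln[(Σ P·[cation]ₒ + Σ P·[anion]ᵢ) / (Σ P·[cation]ᵢ + Σ P·[anion]ₒ)]
Numerator = 1×8.85 + 13×154 + 0.39×6.83 = 2014
Denominator = 1×114 + 13×12.7 + 0.39×125 = 327.9
Vm = 24.7 · ln(6.1416) = 24.7 × (1.8151) = 44.83 mV

45 mV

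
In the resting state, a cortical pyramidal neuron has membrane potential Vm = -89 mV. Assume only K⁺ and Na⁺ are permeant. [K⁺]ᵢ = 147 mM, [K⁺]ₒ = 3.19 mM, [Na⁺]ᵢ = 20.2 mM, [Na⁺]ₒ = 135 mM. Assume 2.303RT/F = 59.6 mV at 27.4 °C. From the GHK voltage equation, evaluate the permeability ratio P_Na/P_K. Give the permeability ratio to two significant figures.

Let α = P_Na/P_K. GHK: Vm = 59.6·log₁₀[(Kₒ + α·Naₒ)/(Kᵢ + α·Naᵢ)].
10^(Vm/59.6) = 10^(-89.0/59.6) = 0.032115
So 0.032115·(Kᵢ + α·Naᵢ) = Kₒ + α·Naₒ → α = (0.032115·147.0 − 3.19) / (135.0 − 0.032115·20.2)
α = (4.721 − 3.19) / (135.0 − 0.6487) = 1.531/134.4 = 0.0114

0.011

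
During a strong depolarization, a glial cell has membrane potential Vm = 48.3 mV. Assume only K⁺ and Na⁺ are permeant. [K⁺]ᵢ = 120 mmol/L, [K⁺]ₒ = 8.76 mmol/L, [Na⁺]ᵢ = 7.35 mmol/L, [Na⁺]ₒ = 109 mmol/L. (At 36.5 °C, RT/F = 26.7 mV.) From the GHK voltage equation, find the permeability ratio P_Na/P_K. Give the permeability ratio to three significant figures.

11.3

Let α = P_Na/P_K. GHK: Vm = 26.7·ln[(Kₒ + α·Naₒ)/(Kᵢ + α·Naᵢ)].
e^(Vm/26.7) = e^(48.3/26.7) = 6.1043
So 6.1043·(Kᵢ + α·Naᵢ) = Kₒ + α·Naₒ → α = (6.1043·120.0 − 8.76) / (109.0 − 6.1043·7.35)
α = (732.5 − 8.76) / (109.0 − 44.87) = 723.8/64.13 = 11.29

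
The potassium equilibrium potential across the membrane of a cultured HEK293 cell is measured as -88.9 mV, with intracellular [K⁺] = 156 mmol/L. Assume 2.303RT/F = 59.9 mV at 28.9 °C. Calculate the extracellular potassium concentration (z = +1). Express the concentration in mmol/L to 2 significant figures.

5.1 mmol/L

Nernst: E = (59.9/1) · log₁₀([out]/[in]), so log₁₀([out]/[in]) = -88.9 × 1 / 59.9 = -1.4841.
[out]/[in] = 10^(-1.4841) = 0.0328.
[out] = 0.0328 × 156 = 5.117 mmol/L.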